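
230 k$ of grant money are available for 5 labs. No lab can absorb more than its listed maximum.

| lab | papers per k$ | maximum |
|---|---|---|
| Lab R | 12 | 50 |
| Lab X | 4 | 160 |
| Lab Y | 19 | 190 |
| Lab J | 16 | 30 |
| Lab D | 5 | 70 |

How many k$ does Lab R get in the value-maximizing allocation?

Order the labs by papers per k$: Lab Y 19 > Lab J 16 > Lab R 12 > Lab D 5 > Lab X 4.
Lab Y takes 190 to reach its cap of 190 → 40 left.
Give Lab J 30 to hit its cap of 30 → 10 left.
Only 10 left; Lab R takes them to reach 10.

10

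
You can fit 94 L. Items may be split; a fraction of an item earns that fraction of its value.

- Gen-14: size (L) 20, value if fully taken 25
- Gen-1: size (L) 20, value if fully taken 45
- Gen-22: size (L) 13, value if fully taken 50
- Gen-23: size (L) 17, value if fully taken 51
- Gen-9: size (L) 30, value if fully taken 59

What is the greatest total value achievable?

222.5

Rank by value-to-size ratio: Gen-22 50/13≈3.85, Gen-23 51/17≈3, Gen-1 45/20≈2.25, Gen-9 59/30≈1.97, Gen-14 25/20≈1.25.
Take all of Gen-22 (13 L, value 50) → 81 L left.
Gen-23: take in full, 17 L for value 51 → 64 left.
Take all of Gen-1 (20 L, value 45) → 44 L left.
Gen-9: take in full, 30 L for value 59 → 14 left.
Fill the last 14 L with part of Gen-14: 14/20 of it earns 17.5.
Total value = 222.5.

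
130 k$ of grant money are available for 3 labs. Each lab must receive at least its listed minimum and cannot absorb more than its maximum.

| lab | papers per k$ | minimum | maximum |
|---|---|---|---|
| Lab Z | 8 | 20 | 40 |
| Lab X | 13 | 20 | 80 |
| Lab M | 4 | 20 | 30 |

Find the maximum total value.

Meeting every minimum uses 20+20+20 = 60 k$, leaving 70.
Rank by papers per k$: Lab X 13 > Lab Z 8 > Lab M 4.
Lab X takes 60 more to reach its cap of 80 ; 10 left.
Lab Z: +10 (room for 20) → 30. Pool exhausted.
Total = 8×30 + 13×80 + 4×20 = 1360.

1360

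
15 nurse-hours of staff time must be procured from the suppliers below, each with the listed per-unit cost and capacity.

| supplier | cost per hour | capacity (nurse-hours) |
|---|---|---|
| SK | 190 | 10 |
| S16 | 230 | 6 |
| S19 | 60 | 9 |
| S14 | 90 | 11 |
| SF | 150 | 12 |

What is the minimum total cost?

Use suppliers in increasing cost order.
S19 at 60: take all 9 nurse-hours → 6 still needed.
S14 (90): take the remaining 6 → done.
SF, SK, S16: unused.
Cost = 9×60 + 6×90 = 1080.

1080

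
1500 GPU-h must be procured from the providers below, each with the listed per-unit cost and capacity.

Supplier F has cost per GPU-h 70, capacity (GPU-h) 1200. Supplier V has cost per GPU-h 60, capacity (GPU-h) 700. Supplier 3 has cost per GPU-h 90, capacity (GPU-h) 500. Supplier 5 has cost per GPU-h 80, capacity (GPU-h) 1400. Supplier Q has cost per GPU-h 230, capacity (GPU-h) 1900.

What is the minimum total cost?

98000

Cheapest first:
Supplier V at 60: take all 700 GPU-h → 800 still needed.
Supplier F at 70: take 800 of its 1200 → requirement met.
Supplier 5, Supplier 3, Supplier Q: unused.
Cost = 700×60 + 800×70 = 98000.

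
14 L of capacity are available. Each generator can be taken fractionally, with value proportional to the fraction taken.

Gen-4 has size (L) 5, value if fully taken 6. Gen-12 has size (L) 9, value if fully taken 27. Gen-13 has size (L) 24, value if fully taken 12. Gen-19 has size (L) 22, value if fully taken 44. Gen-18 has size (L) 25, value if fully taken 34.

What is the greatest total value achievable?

Rank by value-to-size ratio: Gen-12 27/9≈3, Gen-19 44/22≈2, Gen-18 34/25≈1.36, Gen-4 6/5≈1.2, Gen-13 12/24≈0.5.
Gen-12: take in full, 9 L for value 27 — 5 left.
5 L left: a 5/22 share of Gen-19 gives 44×5/22 = 10.
Total value = 37.

37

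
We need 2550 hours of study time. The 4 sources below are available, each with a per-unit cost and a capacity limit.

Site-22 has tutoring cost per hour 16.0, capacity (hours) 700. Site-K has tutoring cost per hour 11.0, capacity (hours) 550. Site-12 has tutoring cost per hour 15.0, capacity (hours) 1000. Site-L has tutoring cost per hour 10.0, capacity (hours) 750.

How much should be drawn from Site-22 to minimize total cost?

250

Fill from the cheapest source first.
Take 750 from Site-L at 10.0 — need 1800 more.
Site-K at 11.0: take all 550 hours — 1250 still needed.
Site-12 (15.0): use full 1000 — 250 hours to go.
Site-22 at 16.0: take 250 of its 700 — requirement met.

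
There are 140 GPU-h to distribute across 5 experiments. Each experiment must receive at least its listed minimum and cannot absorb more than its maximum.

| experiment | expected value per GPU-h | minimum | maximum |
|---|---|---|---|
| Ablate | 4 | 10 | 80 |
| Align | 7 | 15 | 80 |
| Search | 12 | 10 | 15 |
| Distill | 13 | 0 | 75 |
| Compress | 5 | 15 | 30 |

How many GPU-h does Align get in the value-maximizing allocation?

Meeting every minimum uses 10+15+10+0+15 = 50 GPU-h, leaving 90.
Order the experiments by expected value per GPU-h: Distill 13 > Search 12 > Align 7 > Compress 5 > Ablate 4.
Distill takes 75 more to reach its cap of 75 → 15 left.
Search takes 5 more to reach its cap of 15 → 10 left.
Align: +10 (room for 65) → 25. Pool exhausted.

25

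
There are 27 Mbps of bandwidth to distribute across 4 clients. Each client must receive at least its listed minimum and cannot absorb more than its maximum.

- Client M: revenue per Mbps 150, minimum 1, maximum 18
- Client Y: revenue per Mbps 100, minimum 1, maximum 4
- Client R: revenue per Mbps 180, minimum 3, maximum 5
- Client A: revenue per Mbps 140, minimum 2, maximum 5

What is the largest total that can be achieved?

Meeting every minimum uses 1+1+3+2 = 7 Mbps, leaving 20.
Highest revenue per Mbps first: Client R 180 > Client M 150 > Client A 140 > Client Y 100.
Client R takes 2 more to reach its cap of 5 — 18 left.
Client M takes 17 more to reach its cap of 18 — 1 left.
Client A has room for 3 more but only 1 remain, so it gets 3.
Total = 150×18 + 100×1 + 180×5 + 140×3 = 4120.

4120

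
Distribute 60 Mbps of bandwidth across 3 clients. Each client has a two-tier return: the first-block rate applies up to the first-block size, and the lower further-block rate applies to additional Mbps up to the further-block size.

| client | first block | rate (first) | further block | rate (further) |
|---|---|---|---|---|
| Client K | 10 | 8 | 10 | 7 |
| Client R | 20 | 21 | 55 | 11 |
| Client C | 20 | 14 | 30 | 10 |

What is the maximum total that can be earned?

920

Order all 6 blocks by rate: Client R/T1 21 > Client C/T1 14 > Client R/T2 11 > Client C/T2 10 > Client K/T1 8 > Client K/T2 7.
Fill Client R T1 block (20 at 21) ; 40 left.
Fill Client C T1 block (20 at 14) ; 20 left.
20 remain; put them into Client R T2 at 11.
Total = 21×20 + 14×20 + 11×20 = 920.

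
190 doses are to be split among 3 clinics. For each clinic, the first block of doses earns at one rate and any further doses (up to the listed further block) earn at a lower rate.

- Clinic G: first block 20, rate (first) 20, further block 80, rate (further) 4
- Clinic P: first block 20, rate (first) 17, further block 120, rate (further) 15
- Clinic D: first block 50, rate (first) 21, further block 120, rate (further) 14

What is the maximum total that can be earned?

Order all 6 blocks by rate: Clinic D/T1 21 > Clinic G/T1 20 > Clinic P/T1 17 > Clinic P/T2 15 > Clinic D/T2 14 > Clinic G/T2 4.
Fill Clinic D T1 block (50 at 21) — 140 left.
Fill Clinic G T1 block (20 at 20) — 120 left.
Clinic P/T1 (17): +20 — 100 left.
Clinic P T2 at 15: only 100 left, fill 100.
Total = 21×50 + 20×20 + 17×20 + 15×100 = 3290.

3290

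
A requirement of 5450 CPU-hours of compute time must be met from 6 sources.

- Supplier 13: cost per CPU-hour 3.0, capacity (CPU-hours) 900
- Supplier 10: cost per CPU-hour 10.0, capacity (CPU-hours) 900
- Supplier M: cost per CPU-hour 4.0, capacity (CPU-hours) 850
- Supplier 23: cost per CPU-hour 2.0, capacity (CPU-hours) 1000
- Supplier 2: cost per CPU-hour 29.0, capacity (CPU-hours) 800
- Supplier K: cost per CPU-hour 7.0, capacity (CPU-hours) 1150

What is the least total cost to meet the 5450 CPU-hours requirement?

Cheapest first:
Supplier 23 at 2.0: take all 1000 CPU-hours → 4450 still needed.
Supplier 13 at 3.0: take all 900 CPU-hours → 3550 still needed.
Supplier M at 4.0: take all 850 CPU-hours → 2700 still needed.
Supplier K at 7.0: take all 1150 CPU-hours → 1550 still needed.
Supplier 10 at 10.0: take all 900 CPU-hours → 650 still needed.
Take 650 from Supplier 2 at 29.0 to finish.
Cost = 1000×2.0 + 900×3.0 + 850×4.0 + 1150×7.0 + 900×10.0 + 650×29.0 = 44000.

44000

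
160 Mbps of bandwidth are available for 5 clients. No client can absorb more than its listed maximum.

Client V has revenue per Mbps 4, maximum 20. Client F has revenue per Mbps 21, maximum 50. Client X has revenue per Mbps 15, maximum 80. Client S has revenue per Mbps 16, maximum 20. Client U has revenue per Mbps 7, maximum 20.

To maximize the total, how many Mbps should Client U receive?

Rank by revenue per Mbps: Client F 21 > Client S 16 > Client X 15 > Client U 7 > Client V 4.
Client F: +50 to 50 (cap) — 110 left.
Client S takes 20 to reach its cap of 20 — 90 left.
Client X: +80 to 80 (cap) — 10 left.
Client U: +10 (room for 20) → 10. Pool exhausted.

10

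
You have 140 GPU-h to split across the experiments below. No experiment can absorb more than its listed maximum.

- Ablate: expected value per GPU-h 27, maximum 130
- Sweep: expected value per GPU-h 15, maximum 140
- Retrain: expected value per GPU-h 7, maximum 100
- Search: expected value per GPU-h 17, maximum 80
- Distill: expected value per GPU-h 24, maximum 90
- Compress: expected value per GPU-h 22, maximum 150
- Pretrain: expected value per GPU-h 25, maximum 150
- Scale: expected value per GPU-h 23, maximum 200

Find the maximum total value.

Highest expected value per GPU-h first: Ablate 27 > Pretrain 25 > Distill 24 > Scale 23 > Compress 22 > Search 17 > Sweep 15 > Retrain 7.
Give Ablate 130 to hit its cap of 130 → 10 left.
Pretrain: +10 (room for 150) → 10. Pool exhausted.
Total = 27×130 + 25×10 = 3760.

3760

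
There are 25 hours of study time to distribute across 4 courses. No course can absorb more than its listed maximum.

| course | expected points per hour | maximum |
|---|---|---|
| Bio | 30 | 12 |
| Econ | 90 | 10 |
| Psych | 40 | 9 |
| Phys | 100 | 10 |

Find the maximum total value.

2100

Rank by expected points per hour: Phys 100 > Econ 90 > Psych 40 > Bio 30.
Phys takes 10 to reach its cap of 10 → 15 left.
Give Econ 10 to hit its cap of 10 → 5 left.
Psych: +5 (room for 9) → 5. Pool exhausted.
Total = 90×10 + 40×5 + 100×10 = 2100.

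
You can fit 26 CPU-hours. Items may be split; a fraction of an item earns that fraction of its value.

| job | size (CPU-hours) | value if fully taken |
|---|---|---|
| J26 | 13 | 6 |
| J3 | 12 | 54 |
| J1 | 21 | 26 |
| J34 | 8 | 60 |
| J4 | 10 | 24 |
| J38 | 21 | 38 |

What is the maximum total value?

Sort by value density: J34 60/8≈7.5, J3 54/12≈4.5, J4 24/10≈2.4, J38 38/21≈1.81, J1 26/21≈1.24, J26 6/13≈0.462.
All 8 CPU-hours of J34 fit (value 60) — 18 remain.
J3: take in full, 12 CPU-hours for value 54 — 6 left.
Fill the last 6 CPU-hours with part of J4: 6/10 of it earns 14.4.
Total value = 128.4.

128.4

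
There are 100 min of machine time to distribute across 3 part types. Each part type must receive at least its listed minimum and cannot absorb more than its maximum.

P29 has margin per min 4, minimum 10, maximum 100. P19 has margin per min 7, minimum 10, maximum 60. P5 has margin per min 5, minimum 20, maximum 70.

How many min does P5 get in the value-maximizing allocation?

Meeting every minimum uses 10+10+20 = 40 min, leaving 60.
Rank by margin per min: P19 7 > P5 5 > P29 4.
Give P19 50 more to hit its cap of 60 → 10 left.
P5 has room for 50 more but only 10 remain, so it gets 30.

30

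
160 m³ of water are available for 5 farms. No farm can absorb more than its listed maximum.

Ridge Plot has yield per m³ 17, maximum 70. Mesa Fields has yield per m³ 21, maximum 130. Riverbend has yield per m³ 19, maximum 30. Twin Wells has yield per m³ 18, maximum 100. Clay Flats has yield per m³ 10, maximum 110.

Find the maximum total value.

Rank by yield per m³: Mesa Fields 21 > Riverbend 19 > Twin Wells 18 > Ridge Plot 17 > Clay Flats 10.
Mesa Fields takes 130 to reach its cap of 130 — 30 left.
Give Riverbend 30 to hit its cap of 30 — 0 left.
Total = 21×130 + 19×30 = 3300.

3300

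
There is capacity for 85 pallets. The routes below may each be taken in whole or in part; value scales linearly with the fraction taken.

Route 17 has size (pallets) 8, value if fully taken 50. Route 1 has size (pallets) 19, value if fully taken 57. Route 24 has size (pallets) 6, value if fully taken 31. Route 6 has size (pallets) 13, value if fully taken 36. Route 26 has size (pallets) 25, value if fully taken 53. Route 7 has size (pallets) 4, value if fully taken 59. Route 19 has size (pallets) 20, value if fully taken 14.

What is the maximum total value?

293

Sort by value density: Route 7 59/4≈14.8, Route 17 50/8≈6.25, Route 24 31/6≈5.17, Route 1 57/19≈3, Route 6 36/13≈2.77, Route 26 53/25≈2.12, Route 19 14/20≈0.7.
All 4 pallets of Route 7 fit (value 59) → 81 remain.
Route 17: take in full, 8 pallets for value 50 → 73 left.
All 6 pallets of Route 24 fit (value 31) → 67 remain.
Take all of Route 1 (19 pallets, value 57) → 48 pallets left.
Route 6: take in full, 13 pallets for value 36 → 35 left.
All 25 pallets of Route 26 fit (value 53) → 10 remain.
10 pallets left: a 10/20 share of Route 19 gives 14×10/20 = 7.
Total value = 293.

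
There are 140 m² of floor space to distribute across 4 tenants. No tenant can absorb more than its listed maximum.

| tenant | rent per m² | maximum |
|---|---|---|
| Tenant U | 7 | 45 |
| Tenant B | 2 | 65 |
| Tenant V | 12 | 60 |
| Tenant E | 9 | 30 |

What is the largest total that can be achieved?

1315

Rank by rent per m²: Tenant V 12 > Tenant E 9 > Tenant U 7 > Tenant B 2.
Give Tenant V 60 to hit its cap of 60 — 80 left.
Give Tenant E 30 to hit its cap of 30 — 50 left.
Tenant U: +45 to 45 (cap) — 5 left.
Only 5 left; Tenant B takes them to reach 5.
Total = 7×45 + 2×5 + 12×60 + 9×30 = 1315.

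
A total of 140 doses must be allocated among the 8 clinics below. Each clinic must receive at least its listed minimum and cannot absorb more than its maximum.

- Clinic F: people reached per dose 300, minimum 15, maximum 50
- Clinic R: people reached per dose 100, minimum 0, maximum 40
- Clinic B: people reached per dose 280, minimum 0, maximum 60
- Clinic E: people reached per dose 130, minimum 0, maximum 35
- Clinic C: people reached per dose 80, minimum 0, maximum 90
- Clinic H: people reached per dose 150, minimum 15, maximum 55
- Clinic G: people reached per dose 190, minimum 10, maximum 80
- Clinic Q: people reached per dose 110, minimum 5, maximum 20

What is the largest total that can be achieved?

36500

Meeting every minimum uses 15+0+0+0+0+15+10+5 = 45 doses, leaving 95.
Rank by people reached per dose: Clinic F 300 > Clinic B 280 > Clinic G 190 > Clinic H 150 > Clinic E 130 > Clinic Q 110 > Clinic R 100 > Clinic C 80.
Give Clinic F 35 more to hit its cap of 50 ; 60 left.
Clinic B: +60 to 60 (cap) ; 0 left.
Total = 300×50 + 280×60 + 150×15 + 190×10 + 110×5 = 36500.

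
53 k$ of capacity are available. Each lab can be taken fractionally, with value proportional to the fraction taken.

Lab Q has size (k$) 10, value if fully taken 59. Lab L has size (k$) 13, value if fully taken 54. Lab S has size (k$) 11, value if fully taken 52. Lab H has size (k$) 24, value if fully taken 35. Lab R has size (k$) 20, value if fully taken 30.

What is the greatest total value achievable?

Sort by value density: Lab Q 59/10≈5.9, Lab S 52/11≈4.73, Lab L 54/13≈4.15, Lab R 30/20≈1.5, Lab H 35/24≈1.46.
Lab Q: take in full, 10 k$ for value 59 ; 43 left.
All 11 k$ of Lab S fit (value 52) ; 32 remain.
All 13 k$ of Lab L fit (value 54) ; 19 remain.
Only 19 k$ remain; take 19/20 of Lab R for value 30×19/20 = 28.5.
Total value = 193.5.

193.5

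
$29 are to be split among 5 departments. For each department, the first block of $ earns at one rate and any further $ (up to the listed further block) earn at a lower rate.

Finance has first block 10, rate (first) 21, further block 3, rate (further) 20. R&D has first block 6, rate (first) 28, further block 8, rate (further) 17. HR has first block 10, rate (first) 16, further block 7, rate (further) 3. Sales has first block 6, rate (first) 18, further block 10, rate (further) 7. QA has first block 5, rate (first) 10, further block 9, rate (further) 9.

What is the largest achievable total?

Treat each block as its own option and order by rate: R&D/first 28 > Finance/first 21 > Finance/second 20 > Sales/first 18 > R&D/second 17 > HR/first 16 > QA/first 10 > QA/second 9 > Sales/second 7 > HR/second 3.
R&D/first (28): +6 → 23 left.
Finance/first (21): +10 → 13 left.
Finance/second (20): +3 → 10 left.
Sales first at 18: fill all 6 → 4 left.
R&D/second: +4 of 8 at 17; pool empty.
Total = 28×6 + 21×10 + 20×3 + 18×6 + 17×4 = 614.

614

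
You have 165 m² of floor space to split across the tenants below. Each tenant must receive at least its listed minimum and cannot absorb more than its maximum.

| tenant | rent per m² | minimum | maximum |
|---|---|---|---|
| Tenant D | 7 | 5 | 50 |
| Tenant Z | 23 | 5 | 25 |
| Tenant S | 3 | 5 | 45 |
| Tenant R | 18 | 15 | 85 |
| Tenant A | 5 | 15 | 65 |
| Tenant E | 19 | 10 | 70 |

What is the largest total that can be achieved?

2840

Meeting every minimum uses 5+5+5+15+15+10 = 55 m², leaving 110.
Highest rent per m² first: Tenant Z 23 > Tenant E 19 > Tenant R 18 > Tenant D 7 > Tenant A 5 > Tenant S 3.
Tenant Z takes 20 more to reach its cap of 25 — 90 left.
Give Tenant E 60 more to hit its cap of 70 — 30 left.
Only 30 left; Tenant R takes them to reach 45.
Total = 7×5 + 23×25 + 3×5 + 18×45 + 5×15 + 19×70 = 2840.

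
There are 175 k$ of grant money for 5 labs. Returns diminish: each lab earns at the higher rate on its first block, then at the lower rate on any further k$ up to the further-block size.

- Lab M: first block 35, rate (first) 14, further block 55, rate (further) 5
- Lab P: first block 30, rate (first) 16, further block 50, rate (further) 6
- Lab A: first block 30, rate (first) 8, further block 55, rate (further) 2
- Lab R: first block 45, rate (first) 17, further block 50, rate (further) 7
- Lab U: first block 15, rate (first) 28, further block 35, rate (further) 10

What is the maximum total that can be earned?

2625

Rank every tier by rate: Lab U/tier1 28 > Lab R/tier1 17 > Lab P/tier1 16 > Lab M/tier1 14 > Lab U/tier2 10 > Lab A/tier1 8 > Lab R/tier2 7 > Lab P/tier2 6 > Lab M/tier2 5 > Lab A/tier2 2.
Fill Lab U tier1 block (15 at 28) ; 160 left.
Lab R/tier1 (17): +45 ; 115 left.
Lab P tier1 at 16: fill all 30 ; 85 left.
Lab M tier1 at 14: fill all 35 ; 50 left.
Fill Lab U tier2 block (35 at 10) ; 15 left.
15 remain; put them into Lab A tier1 at 8.
Total = 28×15 + 17×45 + 16×30 + 14×35 + 10×35 + 8×15 = 2625.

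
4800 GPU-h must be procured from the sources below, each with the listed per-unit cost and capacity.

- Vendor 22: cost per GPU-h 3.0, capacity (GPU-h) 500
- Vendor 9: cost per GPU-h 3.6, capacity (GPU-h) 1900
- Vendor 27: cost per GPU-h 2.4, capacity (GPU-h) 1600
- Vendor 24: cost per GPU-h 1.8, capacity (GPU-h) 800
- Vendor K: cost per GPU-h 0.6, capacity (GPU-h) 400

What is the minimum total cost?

Cheapest first:
Vendor K at 0.6: take all 400 GPU-h — 4400 still needed.
Take 800 from Vendor 24 at 1.8 — need 3600 more.
Vendor 27 (2.4): use full 1600 — 2000 GPU-h to go.
Vendor 22 at 3.0: take all 500 GPU-h — 1500 still needed.
Vendor 9 (3.6): take the remaining 1500 — done.
Cost = 400×0.6 + 800×1.8 + 1600×2.4 + 500×3.0 + 1500×3.6 = 12420.

12420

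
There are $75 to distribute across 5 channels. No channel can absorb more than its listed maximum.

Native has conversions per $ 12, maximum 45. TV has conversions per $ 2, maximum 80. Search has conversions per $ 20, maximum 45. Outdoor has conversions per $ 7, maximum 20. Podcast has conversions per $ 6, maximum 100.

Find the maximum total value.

1260

Highest conversions per $ first: Search 20 > Native 12 > Outdoor 7 > Podcast 6 > TV 2.
Search: +45 to 45 (cap) → 30 left.
Only 30 left; Native takes them to reach 30.
Total = 12×30 + 20×45 = 1260.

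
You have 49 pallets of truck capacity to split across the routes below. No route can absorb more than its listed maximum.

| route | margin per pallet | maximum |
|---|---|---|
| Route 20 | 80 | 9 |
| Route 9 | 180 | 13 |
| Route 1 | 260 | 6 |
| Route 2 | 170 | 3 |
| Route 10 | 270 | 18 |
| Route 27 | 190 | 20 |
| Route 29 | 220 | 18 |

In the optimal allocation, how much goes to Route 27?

Order the routes by margin per pallet: Route 10 270 > Route 1 260 > Route 29 220 > Route 27 190 > Route 9 180 > Route 2 170 > Route 20 80.
Route 10: +18 to 18 (cap) — 31 left.
Route 1 takes 6 to reach its cap of 6 — 25 left.
Give Route 29 18 to hit its cap of 18 — 7 left.
Only 7 left; Route 27 takes them to reach 7.

7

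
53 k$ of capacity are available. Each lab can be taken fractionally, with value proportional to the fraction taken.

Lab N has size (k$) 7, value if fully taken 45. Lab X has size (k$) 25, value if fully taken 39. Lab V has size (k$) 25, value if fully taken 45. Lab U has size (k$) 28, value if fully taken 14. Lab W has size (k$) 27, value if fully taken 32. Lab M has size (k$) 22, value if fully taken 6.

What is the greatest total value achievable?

Sort by value density: Lab N 45/7≈6.43, Lab V 45/25≈1.8, Lab X 39/25≈1.56, Lab W 32/27≈1.19, Lab U 14/28≈0.5, Lab M 6/22≈0.273.
Take all of Lab N (7 k$, value 45) ; 46 k$ left.
Take all of Lab V (25 k$, value 45) ; 21 k$ left.
Only 21 k$ remain; take 21/25 of Lab X for value 39×21/25 = 32.76.
Total value = 122.76.

122.76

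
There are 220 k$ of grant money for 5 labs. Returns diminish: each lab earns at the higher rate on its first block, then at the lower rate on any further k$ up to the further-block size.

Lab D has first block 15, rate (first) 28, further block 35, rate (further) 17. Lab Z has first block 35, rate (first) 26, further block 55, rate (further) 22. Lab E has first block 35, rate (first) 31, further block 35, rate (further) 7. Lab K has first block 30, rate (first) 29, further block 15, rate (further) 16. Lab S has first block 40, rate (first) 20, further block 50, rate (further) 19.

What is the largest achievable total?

Order all 10 blocks by rate: Lab E/T1 31 > Lab K/T1 29 > Lab D/T1 28 > Lab Z/T1 26 > Lab Z/T2 22 > Lab S/T1 20 > Lab S/T2 19 > Lab D/T2 17 > Lab K/T2 16 > Lab E/T2 7.
Fill Lab E T1 block (35 at 31) → 185 left.
Lab K/T1 (29): +30 → 155 left.
Fill Lab D T1 block (15 at 28) → 140 left.
Fill Lab Z T1 block (35 at 26) → 105 left.
Lab Z T2 at 22: fill all 55 → 50 left.
Fill Lab S T1 block (40 at 20) → 10 left.
Lab S/T2: +10 of 50 at 19; pool empty.
Total = 31×35 + 29×30 + 28×15 + 26×35 + 22×55 + 20×40 + 19×10 = 5485.

5485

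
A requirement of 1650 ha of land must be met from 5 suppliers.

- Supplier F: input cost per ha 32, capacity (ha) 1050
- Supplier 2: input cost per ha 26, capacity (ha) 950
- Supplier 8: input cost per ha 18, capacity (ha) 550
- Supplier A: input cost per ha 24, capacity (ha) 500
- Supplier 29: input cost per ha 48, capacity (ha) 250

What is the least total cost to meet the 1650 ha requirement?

Use suppliers in increasing cost order.
Take 550 from Supplier 8 at 18 → need 1100 more.
Take 500 from Supplier A at 24 → need 600 more.
Take 600 from Supplier 2 at 26 to finish.
Supplier F, Supplier 29: unused.
Cost = 550×18 + 500×24 + 600×26 = 37500.

37500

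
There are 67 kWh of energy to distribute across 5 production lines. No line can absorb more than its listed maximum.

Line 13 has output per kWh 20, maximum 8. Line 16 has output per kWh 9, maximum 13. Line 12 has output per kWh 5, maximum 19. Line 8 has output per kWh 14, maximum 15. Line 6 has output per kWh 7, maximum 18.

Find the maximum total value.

678

Order the production lines by output per kWh: Line 13 20 > Line 8 14 > Line 16 9 > Line 6 7 > Line 12 5.
Give Line 13 8 to hit its cap of 8 ; 59 left.
Line 8: +15 to 15 (cap) ; 44 left.
Line 16: +13 to 13 (cap) ; 31 left.
Line 6: +18 to 18 (cap) ; 13 left.
Only 13 left; Line 12 takes them to reach 13.
Total = 20×8 + 9×13 + 5×13 + 14×15 + 7×18 = 678.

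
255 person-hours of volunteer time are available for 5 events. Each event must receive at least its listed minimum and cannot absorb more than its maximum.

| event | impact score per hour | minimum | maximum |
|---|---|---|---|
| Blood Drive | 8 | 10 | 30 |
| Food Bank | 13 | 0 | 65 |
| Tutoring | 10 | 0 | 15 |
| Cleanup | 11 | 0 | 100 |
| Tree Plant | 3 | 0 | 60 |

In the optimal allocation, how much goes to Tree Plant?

45

Meeting every minimum uses 10+0+0+0+0 = 10 person-hours, leaving 245.
Rank by impact score per hour: Food Bank 13 > Cleanup 11 > Tutoring 10 > Blood Drive 8 > Tree Plant 3.
Food Bank takes 65 more to reach its cap of 65 → 180 left.
Give Cleanup 100 more to hit its cap of 100 → 80 left.
Tutoring takes 15 more to reach its cap of 15 → 65 left.
Blood Drive takes 20 more to reach its cap of 30 → 45 left.
Only 45 left; Tree Plant takes them to reach 45.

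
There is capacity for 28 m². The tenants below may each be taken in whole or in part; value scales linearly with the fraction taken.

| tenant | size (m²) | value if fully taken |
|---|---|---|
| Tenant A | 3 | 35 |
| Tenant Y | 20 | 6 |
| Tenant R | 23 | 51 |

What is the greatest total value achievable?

86.6

Best value per unit of size first: Tenant A 35/3≈11.7, Tenant R 51/23≈2.22, Tenant Y 6/20≈0.3.
Tenant A: take in full, 3 m² for value 35 ; 25 left.
Tenant R: take in full, 23 m² for value 51 ; 2 left.
2 m² left: a 2/20 share of Tenant Y gives 6×2/20 = 0.6.
Total value = 86.6.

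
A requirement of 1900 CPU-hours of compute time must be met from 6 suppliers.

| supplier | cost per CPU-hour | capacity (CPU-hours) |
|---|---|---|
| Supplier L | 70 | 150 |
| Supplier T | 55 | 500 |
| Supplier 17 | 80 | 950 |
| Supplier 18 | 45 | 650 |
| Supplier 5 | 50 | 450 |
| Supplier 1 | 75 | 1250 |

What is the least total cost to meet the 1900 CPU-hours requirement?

Use suppliers in increasing cost order.
Supplier 18 (45): use full 650 → 1250 CPU-hours to go.
Supplier 5 at 50: take all 450 CPU-hours → 800 still needed.
Supplier T (55): use full 500 → 300 CPU-hours to go.
Supplier L (70): use full 150 → 150 CPU-hours to go.
Supplier 1 at 75: take 150 of its 1250 → requirement met.
Supplier 17: unused.
Cost = 650×45 + 450×50 + 500×55 + 150×70 + 150×75 = 101000.

101000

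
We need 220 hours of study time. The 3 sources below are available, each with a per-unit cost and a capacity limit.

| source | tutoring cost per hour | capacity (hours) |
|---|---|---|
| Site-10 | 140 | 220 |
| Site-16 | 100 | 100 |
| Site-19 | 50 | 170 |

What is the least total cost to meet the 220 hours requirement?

13500

Fill from the cheapest source first.
Site-19 at 50: take all 170 hours → 50 still needed.
Take 50 from Site-16 at 100 to finish.
Site-10: unused.
Cost = 170×50 + 50×100 = 13500.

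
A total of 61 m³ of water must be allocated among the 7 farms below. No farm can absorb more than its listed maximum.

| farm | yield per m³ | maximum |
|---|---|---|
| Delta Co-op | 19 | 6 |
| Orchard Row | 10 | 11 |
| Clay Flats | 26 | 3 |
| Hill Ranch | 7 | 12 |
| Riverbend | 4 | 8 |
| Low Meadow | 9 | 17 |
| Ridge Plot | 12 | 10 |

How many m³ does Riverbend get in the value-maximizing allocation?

2

Rank by yield per m³: Clay Flats 26 > Delta Co-op 19 > Ridge Plot 12 > Orchard Row 10 > Low Meadow 9 > Hill Ranch 7 > Riverbend 4.
Clay Flats: +3 to 3 (cap) ; 58 left.
Delta Co-op: +6 to 6 (cap) ; 52 left.
Ridge Plot: +10 to 10 (cap) ; 42 left.
Orchard Row takes 11 to reach its cap of 11 ; 31 left.
Low Meadow takes 17 to reach its cap of 17 ; 14 left.
Hill Ranch: +12 to 12 (cap) ; 2 left.
Riverbend has room for 8 but only 2 remain, so it gets 2.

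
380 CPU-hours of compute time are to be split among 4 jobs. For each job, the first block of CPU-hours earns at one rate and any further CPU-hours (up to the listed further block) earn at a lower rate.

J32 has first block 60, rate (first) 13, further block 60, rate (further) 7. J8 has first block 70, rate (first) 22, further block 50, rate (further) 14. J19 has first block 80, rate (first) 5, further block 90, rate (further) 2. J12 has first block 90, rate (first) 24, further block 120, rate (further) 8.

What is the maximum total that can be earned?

Treat each block as its own option and order by rate: J12/tier1 24 > J8/tier1 22 > J8/tier2 14 > J32/tier1 13 > J12/tier2 8 > J32/tier2 7 > J19/tier1 5 > J19/tier2 2.
J12 tier1 at 24: fill all 90 — 290 left.
Fill J8 tier1 block (70 at 22) — 220 left.
Fill J8 tier2 block (50 at 14) — 170 left.
J32 tier1 at 13: fill all 60 — 110 left.
J12/tier2: +110 of 120 at 8; pool empty.
Total = 24×90 + 22×70 + 14×50 + 13×60 + 8×110 = 6060.

6060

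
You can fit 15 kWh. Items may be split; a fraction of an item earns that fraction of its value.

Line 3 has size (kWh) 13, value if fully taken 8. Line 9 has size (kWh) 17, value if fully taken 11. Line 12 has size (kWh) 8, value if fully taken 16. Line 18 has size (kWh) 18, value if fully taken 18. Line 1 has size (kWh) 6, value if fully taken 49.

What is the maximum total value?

Rank by value-to-size ratio: Line 1 49/6≈8.17, Line 12 16/8≈2, Line 18 18/18≈1, Line 9 11/17≈0.647, Line 3 8/13≈0.615.
All 6 kWh of Line 1 fit (value 49) ; 9 remain.
All 8 kWh of Line 12 fit (value 16) ; 1 remain.
Fill the last 1 kWh with part of Line 18: 1/18 of it earns 1.
Total value = 66.

66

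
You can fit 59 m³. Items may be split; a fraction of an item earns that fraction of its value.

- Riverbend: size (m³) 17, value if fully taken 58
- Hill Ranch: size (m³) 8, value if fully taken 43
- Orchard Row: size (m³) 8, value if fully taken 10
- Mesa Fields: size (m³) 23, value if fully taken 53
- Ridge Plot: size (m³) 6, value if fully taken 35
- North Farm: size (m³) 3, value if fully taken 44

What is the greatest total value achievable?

235.5

Rank by value-to-size ratio: North Farm 44/3≈14.7, Ridge Plot 35/6≈5.83, Hill Ranch 43/8≈5.38, Riverbend 58/17≈3.41, Mesa Fields 53/23≈2.3, Orchard Row 10/8≈1.25.
North Farm: take in full, 3 m³ for value 44 ; 56 left.
All 6 m³ of Ridge Plot fit (value 35) ; 50 remain.
Take all of Hill Ranch (8 m³, value 43) ; 42 m³ left.
All 17 m³ of Riverbend fit (value 58) ; 25 remain.
All 23 m³ of Mesa Fields fit (value 53) ; 2 remain.
Fill the last 2 m³ with part of Orchard Row: 2/8 of it earns 2.5.
Total value = 235.5.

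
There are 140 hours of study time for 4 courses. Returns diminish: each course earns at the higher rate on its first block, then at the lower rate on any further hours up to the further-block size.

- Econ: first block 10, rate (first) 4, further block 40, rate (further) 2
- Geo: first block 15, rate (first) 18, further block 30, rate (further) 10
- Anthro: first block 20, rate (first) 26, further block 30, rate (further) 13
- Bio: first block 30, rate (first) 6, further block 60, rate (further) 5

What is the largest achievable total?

1735

Treat each block as its own option and order by rate: Anthro/first 26 > Geo/first 18 > Anthro/second 13 > Geo/second 10 > Bio/first 6 > Bio/second 5 > Econ/first 4 > Econ/second 2.
Anthro first at 26: fill all 20 ; 120 left.
Fill Geo first block (15 at 18) ; 105 left.
Fill Anthro second block (30 at 13) ; 75 left.
Fill Geo second block (30 at 10) ; 45 left.
Bio first at 6: fill all 30 ; 15 left.
15 remain; put them into Bio second at 5.
Total = 26×20 + 18×15 + 13×30 + 10×30 + 6×30 + 5×15 = 1735.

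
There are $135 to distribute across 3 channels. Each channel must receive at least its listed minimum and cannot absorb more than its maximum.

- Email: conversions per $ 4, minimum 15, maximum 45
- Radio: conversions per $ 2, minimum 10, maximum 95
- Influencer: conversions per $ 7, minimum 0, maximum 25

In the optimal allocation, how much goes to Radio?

65

Meeting every minimum uses 15+10+0 = 25 $, leaving 110.
Highest conversions per $ first: Influencer 7 > Email 4 > Radio 2.
Influencer takes 25 more to reach its cap of 25 — 85 left.
Give Email 30 more to hit its cap of 45 — 55 left.
Radio has room for 85 more but only 55 remain, so it gets 65.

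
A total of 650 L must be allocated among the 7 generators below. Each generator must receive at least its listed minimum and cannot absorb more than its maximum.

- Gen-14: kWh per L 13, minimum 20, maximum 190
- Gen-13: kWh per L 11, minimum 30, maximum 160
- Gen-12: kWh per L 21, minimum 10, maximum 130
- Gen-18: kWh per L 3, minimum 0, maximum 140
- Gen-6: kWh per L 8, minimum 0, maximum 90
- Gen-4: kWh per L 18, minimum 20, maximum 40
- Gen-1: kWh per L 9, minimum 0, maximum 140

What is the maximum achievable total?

Meeting every minimum uses 20+30+10+0+0+20+0 = 80 L, leaving 570.
Order the generators by kWh per L: Gen-12 21 > Gen-4 18 > Gen-14 13 > Gen-13 11 > Gen-1 9 > Gen-6 8 > Gen-18 3.
Gen-12: +120 to 130 (cap) ; 450 left.
Gen-4 takes 20 more to reach its cap of 40 ; 430 left.
Give Gen-14 170 more to hit its cap of 190 ; 260 left.
Gen-13 takes 130 more to reach its cap of 160 ; 130 left.
Only 130 left; Gen-1 takes them to reach 130.
Total = 13×190 + 11×160 + 21×130 + 18×40 + 9×130 = 8850.

8850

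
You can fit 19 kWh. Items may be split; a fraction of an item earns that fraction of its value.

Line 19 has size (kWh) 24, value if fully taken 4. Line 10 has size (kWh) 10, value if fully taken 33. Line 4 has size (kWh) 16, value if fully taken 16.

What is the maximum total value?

Best value per unit of size first: Line 10 33/10≈3.3, Line 4 16/16≈1, Line 19 4/24≈0.167.
Take all of Line 10 (10 kWh, value 33) ; 9 kWh left.
9 kWh left: a 9/16 share of Line 4 gives 16×9/16 = 9.
Total value = 42.

42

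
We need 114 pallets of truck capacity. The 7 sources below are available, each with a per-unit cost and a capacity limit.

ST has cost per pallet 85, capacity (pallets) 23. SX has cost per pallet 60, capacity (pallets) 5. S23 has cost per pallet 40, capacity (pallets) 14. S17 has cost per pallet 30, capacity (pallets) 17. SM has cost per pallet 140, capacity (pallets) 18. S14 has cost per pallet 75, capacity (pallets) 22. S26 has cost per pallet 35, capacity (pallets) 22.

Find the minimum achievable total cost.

Cheapest first:
S17 (30): use full 17 → 97 pallets to go.
Take 22 from S26 at 35 → need 75 more.
S23 (40): use full 14 → 61 pallets to go.
SX (60): use full 5 → 56 pallets to go.
S14 (75): use full 22 → 34 pallets to go.
ST (85): use full 23 → 11 pallets to go.
SM at 140: take 11 of its 18 → requirement met.
Cost = 17×30 + 22×35 + 14×40 + 5×60 + 22×75 + 23×85 + 11×140 = 7285.

7285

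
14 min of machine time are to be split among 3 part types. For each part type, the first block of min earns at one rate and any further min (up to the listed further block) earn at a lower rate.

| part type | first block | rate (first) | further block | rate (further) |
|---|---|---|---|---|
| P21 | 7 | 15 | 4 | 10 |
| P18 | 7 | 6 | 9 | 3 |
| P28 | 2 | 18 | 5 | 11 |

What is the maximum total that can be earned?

196

Rank every tier by rate: P28/tier1 18 > P21/tier1 15 > P28/tier2 11 > P21/tier2 10 > P18/tier1 6 > P18/tier2 3.
P28/tier1 (18): +2 ; 12 left.
P21 tier1 at 15: fill all 7 ; 5 left.
P28 tier2 at 11: fill all 5 ; 0 left.
Total = 18×2 + 15×7 + 11×5 = 196.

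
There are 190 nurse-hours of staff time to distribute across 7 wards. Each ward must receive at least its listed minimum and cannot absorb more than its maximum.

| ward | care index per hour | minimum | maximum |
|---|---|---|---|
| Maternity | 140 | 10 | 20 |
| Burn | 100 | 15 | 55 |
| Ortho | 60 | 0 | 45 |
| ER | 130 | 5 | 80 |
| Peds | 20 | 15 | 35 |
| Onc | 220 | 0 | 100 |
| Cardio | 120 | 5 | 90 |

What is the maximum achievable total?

31750

Meeting every minimum uses 10+15+0+5+15+0+5 = 50 nurse-hours, leaving 140.
Order the wards by care index per hour: Onc 220 > Maternity 140 > ER 130 > Cardio 120 > Burn 100 > Ortho 60 > Peds 20.
Give Onc 100 more to hit its cap of 100 → 40 left.
Maternity: +10 to 20 (cap) → 30 left.
ER: +30 (room for 75) → 35. Pool exhausted.
Total = 140×20 + 100×15 + 130×35 + 20×15 + 220×100 + 120×5 = 31750.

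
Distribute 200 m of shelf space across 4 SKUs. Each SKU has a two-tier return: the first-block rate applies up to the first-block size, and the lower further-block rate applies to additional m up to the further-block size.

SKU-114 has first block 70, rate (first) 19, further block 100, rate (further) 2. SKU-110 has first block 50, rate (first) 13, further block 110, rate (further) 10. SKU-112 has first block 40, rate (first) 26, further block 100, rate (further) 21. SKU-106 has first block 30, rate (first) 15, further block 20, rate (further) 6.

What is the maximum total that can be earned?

4280

Rank every tier by rate: SKU-112/T1 26 > SKU-112/T2 21 > SKU-114/T1 19 > SKU-106/T1 15 > SKU-110/T1 13 > SKU-110/T2 10 > SKU-106/T2 6 > SKU-114/T2 2.
SKU-112 T1 at 26: fill all 40 ; 160 left.
SKU-112 T2 at 21: fill all 100 ; 60 left.
60 remain; put them into SKU-114 T1 at 19.
Total = 26×40 + 21×100 + 19×60 = 4280.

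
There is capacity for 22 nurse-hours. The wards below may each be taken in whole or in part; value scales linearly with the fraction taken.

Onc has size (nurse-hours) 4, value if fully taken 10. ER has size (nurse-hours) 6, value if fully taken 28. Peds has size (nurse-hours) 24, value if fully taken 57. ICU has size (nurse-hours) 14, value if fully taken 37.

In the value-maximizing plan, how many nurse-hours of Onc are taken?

Best value per unit of size first: ER 28/6≈4.67, ICU 37/14≈2.64, Onc 10/4≈2.5, Peds 57/24≈2.38.
All 6 nurse-hours of ER fit (value 28) ; 16 remain.
ICU: take in full, 14 nurse-hours for value 37 ; 2 left.
Fill the last 2 nurse-hours with part of Onc: 2/4 of it earns 5.

2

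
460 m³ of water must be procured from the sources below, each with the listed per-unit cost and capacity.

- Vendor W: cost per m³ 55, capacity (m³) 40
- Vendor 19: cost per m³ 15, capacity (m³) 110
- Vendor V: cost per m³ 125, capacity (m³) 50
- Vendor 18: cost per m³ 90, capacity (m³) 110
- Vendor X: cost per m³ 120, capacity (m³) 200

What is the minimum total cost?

37750

Fill from the cheapest source first.
Take 110 from Vendor 19 at 15 — need 350 more.
Vendor W at 55: take all 40 m³ — 310 still needed.
Take 110 from Vendor 18 at 90 — need 200 more.
Vendor X (120): use full 200 — 0 m³ to go.
Vendor V: unused.
Cost = 110×15 + 40×55 + 110×90 + 200×120 = 37750.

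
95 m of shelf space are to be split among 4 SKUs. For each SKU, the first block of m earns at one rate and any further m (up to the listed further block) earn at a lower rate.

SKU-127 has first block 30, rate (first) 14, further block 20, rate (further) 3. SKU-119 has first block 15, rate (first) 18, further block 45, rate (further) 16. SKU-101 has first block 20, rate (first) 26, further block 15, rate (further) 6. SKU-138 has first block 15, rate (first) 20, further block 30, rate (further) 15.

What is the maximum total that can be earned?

Order all 8 blocks by rate: SKU-101/tier1 26 > SKU-138/tier1 20 > SKU-119/tier1 18 > SKU-119/tier2 16 > SKU-138/tier2 15 > SKU-127/tier1 14 > SKU-101/tier2 6 > SKU-127/tier2 3.
SKU-101/tier1 (26): +20 ; 75 left.
SKU-138/tier1 (20): +15 ; 60 left.
SKU-119/tier1 (18): +15 ; 45 left.
SKU-119/tier2 (16): +45 ; 0 left.
Total = 26×20 + 20×15 + 18×15 + 16×45 = 1810.

1810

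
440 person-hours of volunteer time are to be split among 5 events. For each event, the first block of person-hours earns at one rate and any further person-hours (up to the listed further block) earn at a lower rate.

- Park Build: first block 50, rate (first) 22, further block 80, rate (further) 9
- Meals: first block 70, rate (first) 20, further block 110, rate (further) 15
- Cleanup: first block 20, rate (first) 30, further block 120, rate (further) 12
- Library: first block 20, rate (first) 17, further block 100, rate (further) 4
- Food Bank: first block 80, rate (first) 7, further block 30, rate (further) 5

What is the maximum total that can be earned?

6980

Order all 10 blocks by rate: Cleanup/tier1 30 > Park Build/tier1 22 > Meals/tier1 20 > Library/tier1 17 > Meals/tier2 15 > Cleanup/tier2 12 > Park Build/tier2 9 > Food Bank/tier1 7 > Food Bank/tier2 5 > Library/tier2 4.
Fill Cleanup tier1 block (20 at 30) → 420 left.
Park Build/tier1 (22): +50 → 370 left.
Meals tier1 at 20: fill all 70 → 300 left.
Fill Library tier1 block (20 at 17) → 280 left.
Fill Meals tier2 block (110 at 15) → 170 left.
Cleanup/tier2 (12): +120 → 50 left.
50 remain; put them into Park Build tier2 at 9.
Total = 30×20 + 22×50 + 20×70 + 17×20 + 15×110 + 12×120 + 9×50 = 6980.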